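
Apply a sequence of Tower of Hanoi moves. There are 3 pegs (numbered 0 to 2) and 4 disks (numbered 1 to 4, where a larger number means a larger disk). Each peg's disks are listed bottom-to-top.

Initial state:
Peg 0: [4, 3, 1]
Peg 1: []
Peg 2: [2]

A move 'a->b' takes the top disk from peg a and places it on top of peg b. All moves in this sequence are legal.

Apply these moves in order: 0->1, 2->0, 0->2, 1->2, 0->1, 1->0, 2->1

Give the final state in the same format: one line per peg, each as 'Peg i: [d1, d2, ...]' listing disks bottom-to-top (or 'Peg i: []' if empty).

After move 1 (0->1):
Peg 0: [4, 3]
Peg 1: [1]
Peg 2: [2]

After move 2 (2->0):
Peg 0: [4, 3, 2]
Peg 1: [1]
Peg 2: []

After move 3 (0->2):
Peg 0: [4, 3]
Peg 1: [1]
Peg 2: [2]

After move 4 (1->2):
Peg 0: [4, 3]
Peg 1: []
Peg 2: [2, 1]

After move 5 (0->1):
Peg 0: [4]
Peg 1: [3]
Peg 2: [2, 1]

After move 6 (1->0):
Peg 0: [4, 3]
Peg 1: []
Peg 2: [2, 1]

After move 7 (2->1):
Peg 0: [4, 3]
Peg 1: [1]
Peg 2: [2]

Answer: Peg 0: [4, 3]
Peg 1: [1]
Peg 2: [2]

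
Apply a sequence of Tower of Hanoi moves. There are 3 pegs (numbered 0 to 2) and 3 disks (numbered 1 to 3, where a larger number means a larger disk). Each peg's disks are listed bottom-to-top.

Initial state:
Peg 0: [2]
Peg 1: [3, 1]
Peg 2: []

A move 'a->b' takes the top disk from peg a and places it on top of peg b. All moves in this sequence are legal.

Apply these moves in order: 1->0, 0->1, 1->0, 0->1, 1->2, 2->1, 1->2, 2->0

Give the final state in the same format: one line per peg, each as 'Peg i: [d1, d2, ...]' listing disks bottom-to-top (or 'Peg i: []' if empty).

After move 1 (1->0):
Peg 0: [2, 1]
Peg 1: [3]
Peg 2: []

After move 2 (0->1):
Peg 0: [2]
Peg 1: [3, 1]
Peg 2: []

After move 3 (1->0):
Peg 0: [2, 1]
Peg 1: [3]
Peg 2: []

After move 4 (0->1):
Peg 0: [2]
Peg 1: [3, 1]
Peg 2: []

After move 5 (1->2):
Peg 0: [2]
Peg 1: [3]
Peg 2: [1]

After move 6 (2->1):
Peg 0: [2]
Peg 1: [3, 1]
Peg 2: []

After move 7 (1->2):
Peg 0: [2]
Peg 1: [3]
Peg 2: [1]

After move 8 (2->0):
Peg 0: [2, 1]
Peg 1: [3]
Peg 2: []

Answer: Peg 0: [2, 1]
Peg 1: [3]
Peg 2: []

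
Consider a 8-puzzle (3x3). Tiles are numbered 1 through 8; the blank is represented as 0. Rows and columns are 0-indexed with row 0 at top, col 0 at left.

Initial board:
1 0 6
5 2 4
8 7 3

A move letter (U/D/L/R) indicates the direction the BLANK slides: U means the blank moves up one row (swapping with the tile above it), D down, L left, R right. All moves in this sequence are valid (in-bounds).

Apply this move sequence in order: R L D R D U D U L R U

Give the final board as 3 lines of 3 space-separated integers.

After move 1 (R):
1 6 0
5 2 4
8 7 3

After move 2 (L):
1 0 6
5 2 4
8 7 3

After move 3 (D):
1 2 6
5 0 4
8 7 3

After move 4 (R):
1 2 6
5 4 0
8 7 3

After move 5 (D):
1 2 6
5 4 3
8 7 0

After move 6 (U):
1 2 6
5 4 0
8 7 3

After move 7 (D):
1 2 6
5 4 3
8 7 0

After move 8 (U):
1 2 6
5 4 0
8 7 3

After move 9 (L):
1 2 6
5 0 4
8 7 3

After move 10 (R):
1 2 6
5 4 0
8 7 3

After move 11 (U):
1 2 0
5 4 6
8 7 3

Answer: 1 2 0
5 4 6
8 7 3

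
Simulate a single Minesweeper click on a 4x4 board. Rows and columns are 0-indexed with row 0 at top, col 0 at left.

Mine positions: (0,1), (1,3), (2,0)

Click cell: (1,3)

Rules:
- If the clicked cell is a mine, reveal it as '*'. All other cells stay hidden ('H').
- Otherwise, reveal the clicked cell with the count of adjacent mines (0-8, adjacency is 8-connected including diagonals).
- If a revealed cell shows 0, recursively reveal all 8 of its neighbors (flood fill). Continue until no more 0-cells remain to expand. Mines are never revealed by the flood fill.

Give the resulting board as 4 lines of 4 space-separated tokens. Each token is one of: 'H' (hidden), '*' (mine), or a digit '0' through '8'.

H H H H
H H H *
H H H H
H H H H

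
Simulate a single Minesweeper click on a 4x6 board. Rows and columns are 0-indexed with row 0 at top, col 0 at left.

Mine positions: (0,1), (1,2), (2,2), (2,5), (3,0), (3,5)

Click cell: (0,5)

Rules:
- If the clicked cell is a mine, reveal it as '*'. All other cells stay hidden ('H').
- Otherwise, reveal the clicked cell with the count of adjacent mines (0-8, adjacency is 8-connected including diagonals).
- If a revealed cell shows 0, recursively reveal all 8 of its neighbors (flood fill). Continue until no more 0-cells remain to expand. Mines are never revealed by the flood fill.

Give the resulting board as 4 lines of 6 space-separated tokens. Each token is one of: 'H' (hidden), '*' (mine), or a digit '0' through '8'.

H H H 1 0 0
H H H 2 1 1
H H H H H H
H H H H H H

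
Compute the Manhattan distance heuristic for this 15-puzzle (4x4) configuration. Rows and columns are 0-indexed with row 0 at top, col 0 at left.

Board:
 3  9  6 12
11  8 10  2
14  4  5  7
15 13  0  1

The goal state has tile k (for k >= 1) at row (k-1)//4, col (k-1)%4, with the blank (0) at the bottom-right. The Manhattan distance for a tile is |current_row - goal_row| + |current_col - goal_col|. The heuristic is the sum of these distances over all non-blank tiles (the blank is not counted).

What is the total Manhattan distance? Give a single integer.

Tile 3: at (0,0), goal (0,2), distance |0-0|+|0-2| = 2
Tile 9: at (0,1), goal (2,0), distance |0-2|+|1-0| = 3
Tile 6: at (0,2), goal (1,1), distance |0-1|+|2-1| = 2
Tile 12: at (0,3), goal (2,3), distance |0-2|+|3-3| = 2
Tile 11: at (1,0), goal (2,2), distance |1-2|+|0-2| = 3
Tile 8: at (1,1), goal (1,3), distance |1-1|+|1-3| = 2
Tile 10: at (1,2), goal (2,1), distance |1-2|+|2-1| = 2
Tile 2: at (1,3), goal (0,1), distance |1-0|+|3-1| = 3
Tile 14: at (2,0), goal (3,1), distance |2-3|+|0-1| = 2
Tile 4: at (2,1), goal (0,3), distance |2-0|+|1-3| = 4
Tile 5: at (2,2), goal (1,0), distance |2-1|+|2-0| = 3
Tile 7: at (2,3), goal (1,2), distance |2-1|+|3-2| = 2
Tile 15: at (3,0), goal (3,2), distance |3-3|+|0-2| = 2
Tile 13: at (3,1), goal (3,0), distance |3-3|+|1-0| = 1
Tile 1: at (3,3), goal (0,0), distance |3-0|+|3-0| = 6
Sum: 2 + 3 + 2 + 2 + 3 + 2 + 2 + 3 + 2 + 4 + 3 + 2 + 2 + 1 + 6 = 39

Answer: 39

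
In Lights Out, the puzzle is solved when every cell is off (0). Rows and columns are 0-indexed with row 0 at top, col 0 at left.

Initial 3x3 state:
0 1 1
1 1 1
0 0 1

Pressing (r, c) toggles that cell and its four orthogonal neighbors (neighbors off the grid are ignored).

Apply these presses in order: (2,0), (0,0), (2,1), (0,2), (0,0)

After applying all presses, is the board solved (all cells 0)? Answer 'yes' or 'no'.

After press 1 at (2,0):
0 1 1
0 1 1
1 1 1

After press 2 at (0,0):
1 0 1
1 1 1
1 1 1

After press 3 at (2,1):
1 0 1
1 0 1
0 0 0

After press 4 at (0,2):
1 1 0
1 0 0
0 0 0

After press 5 at (0,0):
0 0 0
0 0 0
0 0 0

Lights still on: 0

Answer: yes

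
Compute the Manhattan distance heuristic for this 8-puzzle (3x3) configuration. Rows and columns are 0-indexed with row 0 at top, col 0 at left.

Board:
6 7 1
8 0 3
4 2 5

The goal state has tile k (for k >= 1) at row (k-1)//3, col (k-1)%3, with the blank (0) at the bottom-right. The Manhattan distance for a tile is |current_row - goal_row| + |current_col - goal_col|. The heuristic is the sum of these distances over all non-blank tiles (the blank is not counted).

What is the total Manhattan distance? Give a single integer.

Tile 6: at (0,0), goal (1,2), distance |0-1|+|0-2| = 3
Tile 7: at (0,1), goal (2,0), distance |0-2|+|1-0| = 3
Tile 1: at (0,2), goal (0,0), distance |0-0|+|2-0| = 2
Tile 8: at (1,0), goal (2,1), distance |1-2|+|0-1| = 2
Tile 3: at (1,2), goal (0,2), distance |1-0|+|2-2| = 1
Tile 4: at (2,0), goal (1,0), distance |2-1|+|0-0| = 1
Tile 2: at (2,1), goal (0,1), distance |2-0|+|1-1| = 2
Tile 5: at (2,2), goal (1,1), distance |2-1|+|2-1| = 2
Sum: 3 + 3 + 2 + 2 + 1 + 1 + 2 + 2 = 16

Answer: 16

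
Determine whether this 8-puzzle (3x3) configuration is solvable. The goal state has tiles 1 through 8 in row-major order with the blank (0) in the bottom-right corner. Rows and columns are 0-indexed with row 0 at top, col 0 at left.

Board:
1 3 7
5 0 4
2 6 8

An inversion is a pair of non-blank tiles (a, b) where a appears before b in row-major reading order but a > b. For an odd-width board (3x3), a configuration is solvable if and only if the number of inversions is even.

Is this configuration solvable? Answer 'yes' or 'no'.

Answer: yes

Derivation:
Inversions (pairs i<j in row-major order where tile[i] > tile[j] > 0): 8
8 is even, so the puzzle is solvable.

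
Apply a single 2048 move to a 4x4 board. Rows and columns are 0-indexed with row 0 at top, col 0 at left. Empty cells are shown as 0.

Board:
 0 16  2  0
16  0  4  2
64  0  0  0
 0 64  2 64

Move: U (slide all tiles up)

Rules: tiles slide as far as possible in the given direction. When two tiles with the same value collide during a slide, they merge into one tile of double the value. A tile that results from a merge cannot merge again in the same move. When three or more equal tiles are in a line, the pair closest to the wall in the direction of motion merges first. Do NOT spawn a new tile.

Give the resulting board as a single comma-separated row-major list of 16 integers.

Answer: 16, 16, 2, 2, 64, 64, 4, 64, 0, 0, 2, 0, 0, 0, 0, 0

Derivation:
Slide up:
col 0: [0, 16, 64, 0] -> [16, 64, 0, 0]
col 1: [16, 0, 0, 64] -> [16, 64, 0, 0]
col 2: [2, 4, 0, 2] -> [2, 4, 2, 0]
col 3: [0, 2, 0, 64] -> [2, 64, 0, 0]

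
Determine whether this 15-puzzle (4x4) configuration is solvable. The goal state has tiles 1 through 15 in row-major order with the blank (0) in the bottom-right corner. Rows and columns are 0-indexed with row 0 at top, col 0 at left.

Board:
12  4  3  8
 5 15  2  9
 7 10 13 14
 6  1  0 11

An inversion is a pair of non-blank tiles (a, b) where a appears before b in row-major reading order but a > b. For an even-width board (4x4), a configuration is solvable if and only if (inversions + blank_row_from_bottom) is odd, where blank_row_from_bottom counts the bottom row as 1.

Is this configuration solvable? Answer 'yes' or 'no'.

Inversions: 47
Blank is in row 3 (0-indexed from top), which is row 1 counting from the bottom (bottom = 1).
47 + 1 = 48, which is even, so the puzzle is not solvable.

Answer: no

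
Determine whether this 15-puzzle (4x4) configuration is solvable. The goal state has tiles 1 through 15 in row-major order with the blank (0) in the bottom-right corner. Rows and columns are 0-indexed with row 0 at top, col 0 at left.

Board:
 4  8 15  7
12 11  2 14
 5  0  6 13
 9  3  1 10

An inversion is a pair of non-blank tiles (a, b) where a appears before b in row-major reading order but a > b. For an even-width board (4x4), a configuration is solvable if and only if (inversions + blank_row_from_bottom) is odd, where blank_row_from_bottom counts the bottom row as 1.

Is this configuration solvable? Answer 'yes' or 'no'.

Answer: no

Derivation:
Inversions: 60
Blank is in row 2 (0-indexed from top), which is row 2 counting from the bottom (bottom = 1).
60 + 2 = 62, which is even, so the puzzle is not solvable.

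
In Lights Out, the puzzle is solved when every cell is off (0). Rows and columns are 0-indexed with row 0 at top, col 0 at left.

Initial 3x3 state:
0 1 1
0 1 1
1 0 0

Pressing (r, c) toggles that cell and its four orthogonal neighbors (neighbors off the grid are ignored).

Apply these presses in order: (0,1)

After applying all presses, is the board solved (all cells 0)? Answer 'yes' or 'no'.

Answer: no

Derivation:
After press 1 at (0,1):
1 0 0
0 0 1
1 0 0

Lights still on: 3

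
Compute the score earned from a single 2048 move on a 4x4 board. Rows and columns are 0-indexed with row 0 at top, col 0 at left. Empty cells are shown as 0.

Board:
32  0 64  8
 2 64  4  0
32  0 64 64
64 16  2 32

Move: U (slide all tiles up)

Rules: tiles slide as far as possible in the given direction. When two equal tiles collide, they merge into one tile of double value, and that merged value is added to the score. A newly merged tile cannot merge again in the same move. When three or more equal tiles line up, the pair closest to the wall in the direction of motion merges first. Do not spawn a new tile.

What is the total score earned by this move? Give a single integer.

Answer: 0

Derivation:
Slide up:
col 0: [32, 2, 32, 64] -> [32, 2, 32, 64]  score +0 (running 0)
col 1: [0, 64, 0, 16] -> [64, 16, 0, 0]  score +0 (running 0)
col 2: [64, 4, 64, 2] -> [64, 4, 64, 2]  score +0 (running 0)
col 3: [8, 0, 64, 32] -> [8, 64, 32, 0]  score +0 (running 0)
Board after move:
32 64 64  8
 2 16  4 64
32  0 64 32
64  0  2  0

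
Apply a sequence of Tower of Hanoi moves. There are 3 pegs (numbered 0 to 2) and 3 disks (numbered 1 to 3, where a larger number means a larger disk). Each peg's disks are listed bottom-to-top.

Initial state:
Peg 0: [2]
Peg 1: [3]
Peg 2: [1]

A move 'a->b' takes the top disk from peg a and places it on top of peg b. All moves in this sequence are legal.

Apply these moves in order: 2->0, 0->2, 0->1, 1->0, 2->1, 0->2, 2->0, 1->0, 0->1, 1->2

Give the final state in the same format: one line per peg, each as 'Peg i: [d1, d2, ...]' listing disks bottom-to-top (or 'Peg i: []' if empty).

After move 1 (2->0):
Peg 0: [2, 1]
Peg 1: [3]
Peg 2: []

After move 2 (0->2):
Peg 0: [2]
Peg 1: [3]
Peg 2: [1]

After move 3 (0->1):
Peg 0: []
Peg 1: [3, 2]
Peg 2: [1]

After move 4 (1->0):
Peg 0: [2]
Peg 1: [3]
Peg 2: [1]

After move 5 (2->1):
Peg 0: [2]
Peg 1: [3, 1]
Peg 2: []

After move 6 (0->2):
Peg 0: []
Peg 1: [3, 1]
Peg 2: [2]

After move 7 (2->0):
Peg 0: [2]
Peg 1: [3, 1]
Peg 2: []

After move 8 (1->0):
Peg 0: [2, 1]
Peg 1: [3]
Peg 2: []

After move 9 (0->1):
Peg 0: [2]
Peg 1: [3, 1]
Peg 2: []

After move 10 (1->2):
Peg 0: [2]
Peg 1: [3]
Peg 2: [1]

Answer: Peg 0: [2]
Peg 1: [3]
Peg 2: [1]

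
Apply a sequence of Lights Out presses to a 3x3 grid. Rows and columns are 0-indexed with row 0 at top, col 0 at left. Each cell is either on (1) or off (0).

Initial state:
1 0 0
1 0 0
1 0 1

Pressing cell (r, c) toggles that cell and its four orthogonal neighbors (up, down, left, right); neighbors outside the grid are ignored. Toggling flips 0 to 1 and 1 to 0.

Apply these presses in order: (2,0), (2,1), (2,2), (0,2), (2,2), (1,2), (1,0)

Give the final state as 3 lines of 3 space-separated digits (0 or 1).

Answer: 0 1 0
1 1 0
0 0 1

Derivation:
After press 1 at (2,0):
1 0 0
0 0 0
0 1 1

After press 2 at (2,1):
1 0 0
0 1 0
1 0 0

After press 3 at (2,2):
1 0 0
0 1 1
1 1 1

After press 4 at (0,2):
1 1 1
0 1 0
1 1 1

After press 5 at (2,2):
1 1 1
0 1 1
1 0 0

After press 6 at (1,2):
1 1 0
0 0 0
1 0 1

After press 7 at (1,0):
0 1 0
1 1 0
0 0 1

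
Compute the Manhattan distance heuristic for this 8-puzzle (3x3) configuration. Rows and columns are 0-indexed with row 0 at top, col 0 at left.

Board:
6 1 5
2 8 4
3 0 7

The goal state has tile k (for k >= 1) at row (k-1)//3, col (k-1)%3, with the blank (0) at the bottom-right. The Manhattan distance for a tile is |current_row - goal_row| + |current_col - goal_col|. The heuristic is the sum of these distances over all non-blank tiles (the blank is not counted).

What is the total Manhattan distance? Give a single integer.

Answer: 17

Derivation:
Tile 6: at (0,0), goal (1,2), distance |0-1|+|0-2| = 3
Tile 1: at (0,1), goal (0,0), distance |0-0|+|1-0| = 1
Tile 5: at (0,2), goal (1,1), distance |0-1|+|2-1| = 2
Tile 2: at (1,0), goal (0,1), distance |1-0|+|0-1| = 2
Tile 8: at (1,1), goal (2,1), distance |1-2|+|1-1| = 1
Tile 4: at (1,2), goal (1,0), distance |1-1|+|2-0| = 2
Tile 3: at (2,0), goal (0,2), distance |2-0|+|0-2| = 4
Tile 7: at (2,2), goal (2,0), distance |2-2|+|2-0| = 2
Sum: 3 + 1 + 2 + 2 + 1 + 2 + 4 + 2 = 17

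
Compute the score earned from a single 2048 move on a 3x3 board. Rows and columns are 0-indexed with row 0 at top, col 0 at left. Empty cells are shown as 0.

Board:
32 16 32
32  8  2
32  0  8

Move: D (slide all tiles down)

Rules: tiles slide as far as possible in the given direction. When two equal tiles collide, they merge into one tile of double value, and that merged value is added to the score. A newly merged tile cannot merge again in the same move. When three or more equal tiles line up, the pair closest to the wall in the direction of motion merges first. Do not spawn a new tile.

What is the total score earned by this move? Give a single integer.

Slide down:
col 0: [32, 32, 32] -> [0, 32, 64]  score +64 (running 64)
col 1: [16, 8, 0] -> [0, 16, 8]  score +0 (running 64)
col 2: [32, 2, 8] -> [32, 2, 8]  score +0 (running 64)
Board after move:
 0  0 32
32 16  2
64  8  8

Answer: 64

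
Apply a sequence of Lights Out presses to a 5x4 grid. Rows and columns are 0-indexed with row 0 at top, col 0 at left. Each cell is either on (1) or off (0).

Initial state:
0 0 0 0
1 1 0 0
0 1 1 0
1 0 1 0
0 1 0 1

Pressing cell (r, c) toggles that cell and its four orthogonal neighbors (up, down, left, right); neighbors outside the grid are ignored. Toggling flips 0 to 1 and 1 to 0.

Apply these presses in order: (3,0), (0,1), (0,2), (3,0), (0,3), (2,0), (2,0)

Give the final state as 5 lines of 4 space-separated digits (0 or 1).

After press 1 at (3,0):
0 0 0 0
1 1 0 0
1 1 1 0
0 1 1 0
1 1 0 1

After press 2 at (0,1):
1 1 1 0
1 0 0 0
1 1 1 0
0 1 1 0
1 1 0 1

After press 3 at (0,2):
1 0 0 1
1 0 1 0
1 1 1 0
0 1 1 0
1 1 0 1

After press 4 at (3,0):
1 0 0 1
1 0 1 0
0 1 1 0
1 0 1 0
0 1 0 1

After press 5 at (0,3):
1 0 1 0
1 0 1 1
0 1 1 0
1 0 1 0
0 1 0 1

After press 6 at (2,0):
1 0 1 0
0 0 1 1
1 0 1 0
0 0 1 0
0 1 0 1

After press 7 at (2,0):
1 0 1 0
1 0 1 1
0 1 1 0
1 0 1 0
0 1 0 1

Answer: 1 0 1 0
1 0 1 1
0 1 1 0
1 0 1 0
0 1 0 1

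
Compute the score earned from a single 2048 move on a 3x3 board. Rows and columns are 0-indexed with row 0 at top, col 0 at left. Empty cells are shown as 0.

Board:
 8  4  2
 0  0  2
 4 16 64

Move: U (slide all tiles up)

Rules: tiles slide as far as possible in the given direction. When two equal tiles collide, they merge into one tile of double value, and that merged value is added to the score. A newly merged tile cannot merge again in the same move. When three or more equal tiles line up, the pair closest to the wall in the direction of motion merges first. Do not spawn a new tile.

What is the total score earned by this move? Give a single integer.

Slide up:
col 0: [8, 0, 4] -> [8, 4, 0]  score +0 (running 0)
col 1: [4, 0, 16] -> [4, 16, 0]  score +0 (running 0)
col 2: [2, 2, 64] -> [4, 64, 0]  score +4 (running 4)
Board after move:
 8  4  4
 4 16 64
 0  0  0

Answer: 4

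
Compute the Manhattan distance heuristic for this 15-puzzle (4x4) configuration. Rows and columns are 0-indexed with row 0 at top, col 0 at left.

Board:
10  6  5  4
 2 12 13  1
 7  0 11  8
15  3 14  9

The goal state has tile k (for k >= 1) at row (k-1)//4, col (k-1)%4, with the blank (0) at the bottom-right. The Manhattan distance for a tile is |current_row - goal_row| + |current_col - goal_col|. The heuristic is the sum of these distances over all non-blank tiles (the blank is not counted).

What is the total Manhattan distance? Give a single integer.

Tile 10: at (0,0), goal (2,1), distance |0-2|+|0-1| = 3
Tile 6: at (0,1), goal (1,1), distance |0-1|+|1-1| = 1
Tile 5: at (0,2), goal (1,0), distance |0-1|+|2-0| = 3
Tile 4: at (0,3), goal (0,3), distance |0-0|+|3-3| = 0
Tile 2: at (1,0), goal (0,1), distance |1-0|+|0-1| = 2
Tile 12: at (1,1), goal (2,3), distance |1-2|+|1-3| = 3
Tile 13: at (1,2), goal (3,0), distance |1-3|+|2-0| = 4
Tile 1: at (1,3), goal (0,0), distance |1-0|+|3-0| = 4
Tile 7: at (2,0), goal (1,2), distance |2-1|+|0-2| = 3
Tile 11: at (2,2), goal (2,2), distance |2-2|+|2-2| = 0
Tile 8: at (2,3), goal (1,3), distance |2-1|+|3-3| = 1
Tile 15: at (3,0), goal (3,2), distance |3-3|+|0-2| = 2
Tile 3: at (3,1), goal (0,2), distance |3-0|+|1-2| = 4
Tile 14: at (3,2), goal (3,1), distance |3-3|+|2-1| = 1
Tile 9: at (3,3), goal (2,0), distance |3-2|+|3-0| = 4
Sum: 3 + 1 + 3 + 0 + 2 + 3 + 4 + 4 + 3 + 0 + 1 + 2 + 4 + 1 + 4 = 35

Answer: 35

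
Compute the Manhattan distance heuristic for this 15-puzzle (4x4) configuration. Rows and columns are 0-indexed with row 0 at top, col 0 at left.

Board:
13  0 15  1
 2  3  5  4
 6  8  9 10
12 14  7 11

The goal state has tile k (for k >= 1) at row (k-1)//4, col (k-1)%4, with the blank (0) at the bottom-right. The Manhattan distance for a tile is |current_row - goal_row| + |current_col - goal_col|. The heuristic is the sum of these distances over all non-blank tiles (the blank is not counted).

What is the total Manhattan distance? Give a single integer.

Tile 13: at (0,0), goal (3,0), distance |0-3|+|0-0| = 3
Tile 15: at (0,2), goal (3,2), distance |0-3|+|2-2| = 3
Tile 1: at (0,3), goal (0,0), distance |0-0|+|3-0| = 3
Tile 2: at (1,0), goal (0,1), distance |1-0|+|0-1| = 2
Tile 3: at (1,1), goal (0,2), distance |1-0|+|1-2| = 2
Tile 5: at (1,2), goal (1,0), distance |1-1|+|2-0| = 2
Tile 4: at (1,3), goal (0,3), distance |1-0|+|3-3| = 1
Tile 6: at (2,0), goal (1,1), distance |2-1|+|0-1| = 2
Tile 8: at (2,1), goal (1,3), distance |2-1|+|1-3| = 3
Tile 9: at (2,2), goal (2,0), distance |2-2|+|2-0| = 2
Tile 10: at (2,3), goal (2,1), distance |2-2|+|3-1| = 2
Tile 12: at (3,0), goal (2,3), distance |3-2|+|0-3| = 4
Tile 14: at (3,1), goal (3,1), distance |3-3|+|1-1| = 0
Tile 7: at (3,2), goal (1,2), distance |3-1|+|2-2| = 2
Tile 11: at (3,3), goal (2,2), distance |3-2|+|3-2| = 2
Sum: 3 + 3 + 3 + 2 + 2 + 2 + 1 + 2 + 3 + 2 + 2 + 4 + 0 + 2 + 2 = 33

Answer: 33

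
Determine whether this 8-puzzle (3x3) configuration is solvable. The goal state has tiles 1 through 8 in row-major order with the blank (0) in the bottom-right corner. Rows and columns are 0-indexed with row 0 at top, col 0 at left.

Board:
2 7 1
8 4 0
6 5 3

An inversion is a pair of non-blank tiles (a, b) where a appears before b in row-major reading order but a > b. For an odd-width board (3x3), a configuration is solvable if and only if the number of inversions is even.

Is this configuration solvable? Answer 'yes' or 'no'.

Inversions (pairs i<j in row-major order where tile[i] > tile[j] > 0): 14
14 is even, so the puzzle is solvable.

Answer: yes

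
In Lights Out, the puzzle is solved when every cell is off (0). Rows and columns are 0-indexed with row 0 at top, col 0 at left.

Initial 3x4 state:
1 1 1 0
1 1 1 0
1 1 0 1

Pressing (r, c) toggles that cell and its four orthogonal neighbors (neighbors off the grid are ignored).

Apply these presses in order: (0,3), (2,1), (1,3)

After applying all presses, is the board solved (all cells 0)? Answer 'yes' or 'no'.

Answer: no

Derivation:
After press 1 at (0,3):
1 1 0 1
1 1 1 1
1 1 0 1

After press 2 at (2,1):
1 1 0 1
1 0 1 1
0 0 1 1

After press 3 at (1,3):
1 1 0 0
1 0 0 0
0 0 1 0

Lights still on: 4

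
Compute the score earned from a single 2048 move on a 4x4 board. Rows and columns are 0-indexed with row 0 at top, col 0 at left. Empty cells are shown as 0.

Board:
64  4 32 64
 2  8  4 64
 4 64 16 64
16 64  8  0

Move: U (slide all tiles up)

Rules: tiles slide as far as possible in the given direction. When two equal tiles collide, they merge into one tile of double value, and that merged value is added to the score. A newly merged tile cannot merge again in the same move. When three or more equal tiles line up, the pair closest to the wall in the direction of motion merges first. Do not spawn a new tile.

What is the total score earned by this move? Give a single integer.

Answer: 256

Derivation:
Slide up:
col 0: [64, 2, 4, 16] -> [64, 2, 4, 16]  score +0 (running 0)
col 1: [4, 8, 64, 64] -> [4, 8, 128, 0]  score +128 (running 128)
col 2: [32, 4, 16, 8] -> [32, 4, 16, 8]  score +0 (running 128)
col 3: [64, 64, 64, 0] -> [128, 64, 0, 0]  score +128 (running 256)
Board after move:
 64   4  32 128
  2   8   4  64
  4 128  16   0
 16   0   8   0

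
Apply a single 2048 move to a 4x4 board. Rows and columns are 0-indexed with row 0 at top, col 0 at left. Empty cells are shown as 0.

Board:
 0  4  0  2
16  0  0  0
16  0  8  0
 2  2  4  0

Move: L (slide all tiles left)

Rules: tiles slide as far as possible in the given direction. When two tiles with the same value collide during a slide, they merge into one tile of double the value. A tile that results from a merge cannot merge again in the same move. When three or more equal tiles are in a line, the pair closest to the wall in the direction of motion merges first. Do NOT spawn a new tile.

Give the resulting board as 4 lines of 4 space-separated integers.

Slide left:
row 0: [0, 4, 0, 2] -> [4, 2, 0, 0]
row 1: [16, 0, 0, 0] -> [16, 0, 0, 0]
row 2: [16, 0, 8, 0] -> [16, 8, 0, 0]
row 3: [2, 2, 4, 0] -> [4, 4, 0, 0]

Answer:  4  2  0  0
16  0  0  0
16  8  0  0
 4  4  0  0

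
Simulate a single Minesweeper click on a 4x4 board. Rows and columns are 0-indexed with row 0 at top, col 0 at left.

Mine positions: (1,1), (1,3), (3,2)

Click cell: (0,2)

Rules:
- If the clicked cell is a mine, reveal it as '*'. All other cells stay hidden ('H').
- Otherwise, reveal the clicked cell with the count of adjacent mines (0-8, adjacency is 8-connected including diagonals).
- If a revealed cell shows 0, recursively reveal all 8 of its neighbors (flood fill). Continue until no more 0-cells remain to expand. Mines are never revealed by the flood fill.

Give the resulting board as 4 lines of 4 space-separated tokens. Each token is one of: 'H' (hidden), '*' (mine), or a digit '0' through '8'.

H H 2 H
H H H H
H H H H
H H H H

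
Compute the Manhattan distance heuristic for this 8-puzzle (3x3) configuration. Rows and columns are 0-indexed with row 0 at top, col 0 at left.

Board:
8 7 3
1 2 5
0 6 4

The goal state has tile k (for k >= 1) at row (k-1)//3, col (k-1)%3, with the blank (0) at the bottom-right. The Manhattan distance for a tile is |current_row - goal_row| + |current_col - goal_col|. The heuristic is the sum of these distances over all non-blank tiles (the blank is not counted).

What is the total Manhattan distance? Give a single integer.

Answer: 14

Derivation:
Tile 8: at (0,0), goal (2,1), distance |0-2|+|0-1| = 3
Tile 7: at (0,1), goal (2,0), distance |0-2|+|1-0| = 3
Tile 3: at (0,2), goal (0,2), distance |0-0|+|2-2| = 0
Tile 1: at (1,0), goal (0,0), distance |1-0|+|0-0| = 1
Tile 2: at (1,1), goal (0,1), distance |1-0|+|1-1| = 1
Tile 5: at (1,2), goal (1,1), distance |1-1|+|2-1| = 1
Tile 6: at (2,1), goal (1,2), distance |2-1|+|1-2| = 2
Tile 4: at (2,2), goal (1,0), distance |2-1|+|2-0| = 3
Sum: 3 + 3 + 0 + 1 + 1 + 1 + 2 + 3 = 14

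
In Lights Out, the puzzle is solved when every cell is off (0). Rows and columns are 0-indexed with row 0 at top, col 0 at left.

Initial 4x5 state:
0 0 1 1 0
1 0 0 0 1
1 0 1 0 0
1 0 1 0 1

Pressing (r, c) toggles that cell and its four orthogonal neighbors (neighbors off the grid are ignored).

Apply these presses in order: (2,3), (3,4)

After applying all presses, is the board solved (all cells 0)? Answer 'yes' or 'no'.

Answer: no

Derivation:
After press 1 at (2,3):
0 0 1 1 0
1 0 0 1 1
1 0 0 1 1
1 0 1 1 1

After press 2 at (3,4):
0 0 1 1 0
1 0 0 1 1
1 0 0 1 0
1 0 1 0 0

Lights still on: 9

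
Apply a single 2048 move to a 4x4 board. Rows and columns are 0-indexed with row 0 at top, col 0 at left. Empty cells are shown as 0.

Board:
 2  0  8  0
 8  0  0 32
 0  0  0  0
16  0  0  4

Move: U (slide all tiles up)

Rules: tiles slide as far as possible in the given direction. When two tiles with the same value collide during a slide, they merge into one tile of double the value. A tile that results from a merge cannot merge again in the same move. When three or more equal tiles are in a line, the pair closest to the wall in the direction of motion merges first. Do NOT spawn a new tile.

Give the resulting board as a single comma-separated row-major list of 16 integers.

Slide up:
col 0: [2, 8, 0, 16] -> [2, 8, 16, 0]
col 1: [0, 0, 0, 0] -> [0, 0, 0, 0]
col 2: [8, 0, 0, 0] -> [8, 0, 0, 0]
col 3: [0, 32, 0, 4] -> [32, 4, 0, 0]

Answer: 2, 0, 8, 32, 8, 0, 0, 4, 16, 0, 0, 0, 0, 0, 0, 0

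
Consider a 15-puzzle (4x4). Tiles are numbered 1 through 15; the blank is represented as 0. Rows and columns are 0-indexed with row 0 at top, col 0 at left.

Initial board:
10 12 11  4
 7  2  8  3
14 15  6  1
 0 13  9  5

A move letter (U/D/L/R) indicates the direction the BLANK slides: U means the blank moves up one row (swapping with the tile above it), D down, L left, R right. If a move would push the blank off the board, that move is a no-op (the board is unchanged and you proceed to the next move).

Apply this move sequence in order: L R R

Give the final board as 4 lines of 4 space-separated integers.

After move 1 (L):
10 12 11  4
 7  2  8  3
14 15  6  1
 0 13  9  5

After move 2 (R):
10 12 11  4
 7  2  8  3
14 15  6  1
13  0  9  5

After move 3 (R):
10 12 11  4
 7  2  8  3
14 15  6  1
13  9  0  5

Answer: 10 12 11  4
 7  2  8  3
14 15  6  1
13  9  0  5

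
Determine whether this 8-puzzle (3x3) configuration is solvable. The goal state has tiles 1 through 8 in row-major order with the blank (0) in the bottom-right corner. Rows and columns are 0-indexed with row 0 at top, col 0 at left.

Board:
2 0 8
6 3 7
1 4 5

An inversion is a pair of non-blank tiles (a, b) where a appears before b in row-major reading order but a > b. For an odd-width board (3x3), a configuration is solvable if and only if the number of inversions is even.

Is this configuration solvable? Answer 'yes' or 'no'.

Inversions (pairs i<j in row-major order where tile[i] > tile[j] > 0): 15
15 is odd, so the puzzle is not solvable.

Answer: no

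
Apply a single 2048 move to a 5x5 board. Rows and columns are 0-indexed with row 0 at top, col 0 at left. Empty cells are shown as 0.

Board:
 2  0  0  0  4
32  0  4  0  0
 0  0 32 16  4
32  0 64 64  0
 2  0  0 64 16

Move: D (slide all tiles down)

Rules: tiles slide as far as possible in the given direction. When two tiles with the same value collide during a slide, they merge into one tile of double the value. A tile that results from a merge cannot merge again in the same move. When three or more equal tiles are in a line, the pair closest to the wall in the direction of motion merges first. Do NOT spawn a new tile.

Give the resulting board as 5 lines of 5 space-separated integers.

Answer:   0   0   0   0   0
  0   0   0   0   0
  2   0   4   0   0
 64   0  32  16   8
  2   0  64 128  16

Derivation:
Slide down:
col 0: [2, 32, 0, 32, 2] -> [0, 0, 2, 64, 2]
col 1: [0, 0, 0, 0, 0] -> [0, 0, 0, 0, 0]
col 2: [0, 4, 32, 64, 0] -> [0, 0, 4, 32, 64]
col 3: [0, 0, 16, 64, 64] -> [0, 0, 0, 16, 128]
col 4: [4, 0, 4, 0, 16] -> [0, 0, 0, 8, 16]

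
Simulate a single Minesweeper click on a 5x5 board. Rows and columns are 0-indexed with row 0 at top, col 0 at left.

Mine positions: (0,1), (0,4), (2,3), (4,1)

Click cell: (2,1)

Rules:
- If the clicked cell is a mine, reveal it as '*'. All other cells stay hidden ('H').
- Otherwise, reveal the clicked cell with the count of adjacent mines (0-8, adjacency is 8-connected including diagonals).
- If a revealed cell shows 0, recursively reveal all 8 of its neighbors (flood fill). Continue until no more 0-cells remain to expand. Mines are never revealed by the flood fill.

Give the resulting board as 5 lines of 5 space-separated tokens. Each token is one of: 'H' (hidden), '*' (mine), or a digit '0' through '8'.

H H H H H
1 1 2 H H
0 0 1 H H
1 1 2 H H
H H H H H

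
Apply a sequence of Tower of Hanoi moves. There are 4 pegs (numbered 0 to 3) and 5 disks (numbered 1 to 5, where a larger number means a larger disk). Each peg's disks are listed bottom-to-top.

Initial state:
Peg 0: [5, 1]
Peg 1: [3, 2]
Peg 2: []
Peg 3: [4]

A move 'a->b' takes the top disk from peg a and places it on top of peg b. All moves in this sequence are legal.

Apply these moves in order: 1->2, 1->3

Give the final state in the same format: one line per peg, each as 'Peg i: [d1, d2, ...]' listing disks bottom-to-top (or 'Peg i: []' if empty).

Answer: Peg 0: [5, 1]
Peg 1: []
Peg 2: [2]
Peg 3: [4, 3]

Derivation:
After move 1 (1->2):
Peg 0: [5, 1]
Peg 1: [3]
Peg 2: [2]
Peg 3: [4]

After move 2 (1->3):
Peg 0: [5, 1]
Peg 1: []
Peg 2: [2]
Peg 3: [4, 3]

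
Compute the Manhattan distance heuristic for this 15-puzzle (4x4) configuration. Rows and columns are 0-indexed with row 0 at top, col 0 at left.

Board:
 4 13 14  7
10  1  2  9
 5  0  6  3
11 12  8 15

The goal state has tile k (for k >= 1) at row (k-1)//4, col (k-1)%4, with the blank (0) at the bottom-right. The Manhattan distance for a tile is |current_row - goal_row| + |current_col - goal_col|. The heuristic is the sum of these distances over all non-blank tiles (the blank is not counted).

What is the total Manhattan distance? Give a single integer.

Answer: 39

Derivation:
Tile 4: at (0,0), goal (0,3), distance |0-0|+|0-3| = 3
Tile 13: at (0,1), goal (3,0), distance |0-3|+|1-0| = 4
Tile 14: at (0,2), goal (3,1), distance |0-3|+|2-1| = 4
Tile 7: at (0,3), goal (1,2), distance |0-1|+|3-2| = 2
Tile 10: at (1,0), goal (2,1), distance |1-2|+|0-1| = 2
Tile 1: at (1,1), goal (0,0), distance |1-0|+|1-0| = 2
Tile 2: at (1,2), goal (0,1), distance |1-0|+|2-1| = 2
Tile 9: at (1,3), goal (2,0), distance |1-2|+|3-0| = 4
Tile 5: at (2,0), goal (1,0), distance |2-1|+|0-0| = 1
Tile 6: at (2,2), goal (1,1), distance |2-1|+|2-1| = 2
Tile 3: at (2,3), goal (0,2), distance |2-0|+|3-2| = 3
Tile 11: at (3,0), goal (2,2), distance |3-2|+|0-2| = 3
Tile 12: at (3,1), goal (2,3), distance |3-2|+|1-3| = 3
Tile 8: at (3,2), goal (1,3), distance |3-1|+|2-3| = 3
Tile 15: at (3,3), goal (3,2), distance |3-3|+|3-2| = 1
Sum: 3 + 4 + 4 + 2 + 2 + 2 + 2 + 4 + 1 + 2 + 3 + 3 + 3 + 3 + 1 = 39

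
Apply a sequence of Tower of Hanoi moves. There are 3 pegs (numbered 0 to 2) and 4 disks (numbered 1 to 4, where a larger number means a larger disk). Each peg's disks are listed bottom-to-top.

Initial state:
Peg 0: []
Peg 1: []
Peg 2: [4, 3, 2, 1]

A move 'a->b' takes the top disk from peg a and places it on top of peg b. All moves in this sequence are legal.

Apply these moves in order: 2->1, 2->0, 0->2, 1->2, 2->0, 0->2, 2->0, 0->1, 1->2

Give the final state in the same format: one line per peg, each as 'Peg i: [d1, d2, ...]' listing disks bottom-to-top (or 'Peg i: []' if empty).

After move 1 (2->1):
Peg 0: []
Peg 1: [1]
Peg 2: [4, 3, 2]

After move 2 (2->0):
Peg 0: [2]
Peg 1: [1]
Peg 2: [4, 3]

After move 3 (0->2):
Peg 0: []
Peg 1: [1]
Peg 2: [4, 3, 2]

After move 4 (1->2):
Peg 0: []
Peg 1: []
Peg 2: [4, 3, 2, 1]

After move 5 (2->0):
Peg 0: [1]
Peg 1: []
Peg 2: [4, 3, 2]

After move 6 (0->2):
Peg 0: []
Peg 1: []
Peg 2: [4, 3, 2, 1]

After move 7 (2->0):
Peg 0: [1]
Peg 1: []
Peg 2: [4, 3, 2]

After move 8 (0->1):
Peg 0: []
Peg 1: [1]
Peg 2: [4, 3, 2]

After move 9 (1->2):
Peg 0: []
Peg 1: []
Peg 2: [4, 3, 2, 1]

Answer: Peg 0: []
Peg 1: []
Peg 2: [4, 3, 2, 1]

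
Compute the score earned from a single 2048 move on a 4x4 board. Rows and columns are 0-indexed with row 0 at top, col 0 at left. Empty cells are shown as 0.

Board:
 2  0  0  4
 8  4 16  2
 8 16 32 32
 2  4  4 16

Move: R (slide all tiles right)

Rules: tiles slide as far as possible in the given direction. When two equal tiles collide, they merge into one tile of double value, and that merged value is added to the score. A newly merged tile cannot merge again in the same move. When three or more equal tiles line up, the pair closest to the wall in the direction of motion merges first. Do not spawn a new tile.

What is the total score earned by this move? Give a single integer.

Answer: 72

Derivation:
Slide right:
row 0: [2, 0, 0, 4] -> [0, 0, 2, 4]  score +0 (running 0)
row 1: [8, 4, 16, 2] -> [8, 4, 16, 2]  score +0 (running 0)
row 2: [8, 16, 32, 32] -> [0, 8, 16, 64]  score +64 (running 64)
row 3: [2, 4, 4, 16] -> [0, 2, 8, 16]  score +8 (running 72)
Board after move:
 0  0  2  4
 8  4 16  2
 0  8 16 64
 0  2  8 16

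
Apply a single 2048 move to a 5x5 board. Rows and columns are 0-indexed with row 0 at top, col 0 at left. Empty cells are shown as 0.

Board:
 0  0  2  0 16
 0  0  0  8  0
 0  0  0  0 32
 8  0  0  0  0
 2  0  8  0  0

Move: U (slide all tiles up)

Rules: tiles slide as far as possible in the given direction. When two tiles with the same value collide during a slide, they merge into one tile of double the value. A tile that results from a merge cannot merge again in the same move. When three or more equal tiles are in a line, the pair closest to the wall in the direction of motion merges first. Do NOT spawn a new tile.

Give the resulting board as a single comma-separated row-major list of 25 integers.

Answer: 8, 0, 2, 8, 16, 2, 0, 8, 0, 32, 0, 0, 0, 0, 0, 0, 0, 0, 0, 0, 0, 0, 0, 0, 0

Derivation:
Slide up:
col 0: [0, 0, 0, 8, 2] -> [8, 2, 0, 0, 0]
col 1: [0, 0, 0, 0, 0] -> [0, 0, 0, 0, 0]
col 2: [2, 0, 0, 0, 8] -> [2, 8, 0, 0, 0]
col 3: [0, 8, 0, 0, 0] -> [8, 0, 0, 0, 0]
col 4: [16, 0, 32, 0, 0] -> [16, 32, 0, 0, 0]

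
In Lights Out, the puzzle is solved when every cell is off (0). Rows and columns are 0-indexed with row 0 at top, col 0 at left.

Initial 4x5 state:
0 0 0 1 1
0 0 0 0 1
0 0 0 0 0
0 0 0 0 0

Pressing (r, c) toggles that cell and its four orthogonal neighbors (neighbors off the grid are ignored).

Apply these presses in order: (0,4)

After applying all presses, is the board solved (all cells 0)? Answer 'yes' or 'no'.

After press 1 at (0,4):
0 0 0 0 0
0 0 0 0 0
0 0 0 0 0
0 0 0 0 0

Lights still on: 0

Answer: yes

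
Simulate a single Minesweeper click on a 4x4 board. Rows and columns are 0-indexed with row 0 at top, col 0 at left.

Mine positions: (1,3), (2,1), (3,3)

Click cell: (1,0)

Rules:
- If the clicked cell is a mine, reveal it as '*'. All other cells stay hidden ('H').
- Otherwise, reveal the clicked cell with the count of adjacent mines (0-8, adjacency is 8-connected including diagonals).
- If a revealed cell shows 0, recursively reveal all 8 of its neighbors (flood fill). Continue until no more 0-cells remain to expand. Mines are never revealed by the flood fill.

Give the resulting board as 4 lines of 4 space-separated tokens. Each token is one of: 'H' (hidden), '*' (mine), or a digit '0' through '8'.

H H H H
1 H H H
H H H H
H H H H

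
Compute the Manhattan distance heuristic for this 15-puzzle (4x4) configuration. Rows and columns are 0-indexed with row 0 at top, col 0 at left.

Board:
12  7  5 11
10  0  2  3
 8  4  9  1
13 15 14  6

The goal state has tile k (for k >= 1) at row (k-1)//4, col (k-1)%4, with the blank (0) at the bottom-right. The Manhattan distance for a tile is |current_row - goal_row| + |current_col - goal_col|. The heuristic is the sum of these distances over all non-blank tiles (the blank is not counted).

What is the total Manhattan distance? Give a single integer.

Answer: 40

Derivation:
Tile 12: (0,0)->(2,3) = 5
Tile 7: (0,1)->(1,2) = 2
Tile 5: (0,2)->(1,0) = 3
Tile 11: (0,3)->(2,2) = 3
Tile 10: (1,0)->(2,1) = 2
Tile 2: (1,2)->(0,1) = 2
Tile 3: (1,3)->(0,2) = 2
Tile 8: (2,0)->(1,3) = 4
Tile 4: (2,1)->(0,3) = 4
Tile 9: (2,2)->(2,0) = 2
Tile 1: (2,3)->(0,0) = 5
Tile 13: (3,0)->(3,0) = 0
Tile 15: (3,1)->(3,2) = 1
Tile 14: (3,2)->(3,1) = 1
Tile 6: (3,3)->(1,1) = 4
Sum: 5 + 2 + 3 + 3 + 2 + 2 + 2 + 4 + 4 + 2 + 5 + 0 + 1 + 1 + 4 = 40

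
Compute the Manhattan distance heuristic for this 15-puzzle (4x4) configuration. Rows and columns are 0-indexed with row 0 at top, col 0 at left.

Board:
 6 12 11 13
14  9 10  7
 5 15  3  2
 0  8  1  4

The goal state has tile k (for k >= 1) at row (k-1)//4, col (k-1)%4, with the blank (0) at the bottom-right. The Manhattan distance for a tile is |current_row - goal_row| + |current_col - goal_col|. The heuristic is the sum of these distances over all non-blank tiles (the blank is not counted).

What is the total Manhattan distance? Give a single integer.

Tile 6: at (0,0), goal (1,1), distance |0-1|+|0-1| = 2
Tile 12: at (0,1), goal (2,3), distance |0-2|+|1-3| = 4
Tile 11: at (0,2), goal (2,2), distance |0-2|+|2-2| = 2
Tile 13: at (0,3), goal (3,0), distance |0-3|+|3-0| = 6
Tile 14: at (1,0), goal (3,1), distance |1-3|+|0-1| = 3
Tile 9: at (1,1), goal (2,0), distance |1-2|+|1-0| = 2
Tile 10: at (1,2), goal (2,1), distance |1-2|+|2-1| = 2
Tile 7: at (1,3), goal (1,2), distance |1-1|+|3-2| = 1
Tile 5: at (2,0), goal (1,0), distance |2-1|+|0-0| = 1
Tile 15: at (2,1), goal (3,2), distance |2-3|+|1-2| = 2
Tile 3: at (2,2), goal (0,2), distance |2-0|+|2-2| = 2
Tile 2: at (2,3), goal (0,1), distance |2-0|+|3-1| = 4
Tile 8: at (3,1), goal (1,3), distance |3-1|+|1-3| = 4
Tile 1: at (3,2), goal (0,0), distance |3-0|+|2-0| = 5
Tile 4: at (3,3), goal (0,3), distance |3-0|+|3-3| = 3
Sum: 2 + 4 + 2 + 6 + 3 + 2 + 2 + 1 + 1 + 2 + 2 + 4 + 4 + 5 + 3 = 43

Answer: 43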